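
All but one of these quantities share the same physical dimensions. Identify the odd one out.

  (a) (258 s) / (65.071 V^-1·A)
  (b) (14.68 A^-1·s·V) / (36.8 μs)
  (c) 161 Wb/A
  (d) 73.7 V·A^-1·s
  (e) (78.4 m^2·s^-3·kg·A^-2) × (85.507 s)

Work out the base dimensions of each:
  (a) [s] / [kg⁻¹·m⁻²·s³·A²] = kg·m²·s⁻²·A⁻²
  (b) [kg·m²·s⁻²·A⁻²] / [s] = kg·m²·s⁻³·A⁻²
  (c) Wb·A⁻¹ = V·s·A⁻¹ = kg·m²·s⁻²·A⁻²
  (d) V·s·A⁻¹ = J·C⁻¹·s·A⁻¹ = kg·m²·s⁻²·A⁻²
  (e) [kg·m²·s⁻³·A⁻²] · [s] = kg·m²·s⁻²·A⁻²
All reduce to kg·m²·s⁻²·A⁻² except (b), which is kg·m²·s⁻³·A⁻².

(b)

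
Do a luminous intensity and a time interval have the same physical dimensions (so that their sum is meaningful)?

Expand each in SI base units:
  a luminous intensity:  [luminous intensity] = cd
  a time interval:  [time interval] = s
cd ≠ s, so they cannot be added.

No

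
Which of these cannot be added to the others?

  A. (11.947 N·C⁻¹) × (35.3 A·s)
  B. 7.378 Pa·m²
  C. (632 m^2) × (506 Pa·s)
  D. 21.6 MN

Expand each in SI base units:
  A. [kg·m·s⁻³·A⁻¹] · [s·A] = kg·m·s⁻²
  B. Pa·m² = N·m⁻²·m² = kg·m·s⁻²
  C. [m²] · [kg·m⁻¹·s⁻¹] = kg·m·s⁻¹
  D. N = kg·m·s⁻²
All reduce to kg·m·s⁻² except C., which is kg·m·s⁻¹.

C.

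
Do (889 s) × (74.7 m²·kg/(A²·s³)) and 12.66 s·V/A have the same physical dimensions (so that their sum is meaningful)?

Expand each in SI base units:
  (889 s) × (74.7 m²·kg/(A²·s³)):  [s] · [kg·m²·s⁻³·A⁻²] = kg·m²·s⁻²·A⁻²
  12.66 s·V/A:  V·s·A⁻¹ = J·C⁻¹·s·A⁻¹ = kg·m²·s⁻²·A⁻²
Both are kg·m²·s⁻²·A⁻², so they have the same dimensions and can be added.

Yes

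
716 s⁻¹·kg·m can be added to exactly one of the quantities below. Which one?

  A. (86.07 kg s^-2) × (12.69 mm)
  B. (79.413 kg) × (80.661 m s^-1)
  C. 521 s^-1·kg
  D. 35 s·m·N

B.

Reference: kg·m·s⁻¹.
Each option:
  A. [kg·s⁻²] · [m] = kg·m·s⁻²
  B. [kg] · [m·s⁻¹] = kg·m·s⁻¹  ← same
  C. kg·s⁻¹
  D. N·m·s = kg·m·s⁻²·m·s = kg·m²·s⁻¹
Only B. matches kg·m·s⁻¹.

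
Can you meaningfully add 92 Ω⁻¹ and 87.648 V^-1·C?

No

In SI base units:
  92 Ω⁻¹:  Ω⁻¹ = (V·A⁻¹)⁻¹ = kg⁻¹·m⁻²·s³·A²
  87.648 V^-1·C:  C·V⁻¹ = s·A·(J·C⁻¹)⁻¹ = kg⁻¹·m⁻²·s⁴·A²
kg⁻¹·m⁻²·s³·A² ≠ kg⁻¹·m⁻²·s⁴·A², so they cannot be added.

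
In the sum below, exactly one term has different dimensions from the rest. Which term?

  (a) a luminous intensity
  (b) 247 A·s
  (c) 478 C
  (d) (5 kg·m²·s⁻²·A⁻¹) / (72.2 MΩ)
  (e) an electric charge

In SI base units:
  (a) [luminous intensity] = cd
  (b) A·s = s·A
  (c) C = s·A
  (d) [kg·m²·s⁻²·A⁻¹] / [kg·m²·s⁻³·A⁻²] = s·A
  (e) [electric charge] = s·A
All reduce to s·A except (a), which is cd.

(a)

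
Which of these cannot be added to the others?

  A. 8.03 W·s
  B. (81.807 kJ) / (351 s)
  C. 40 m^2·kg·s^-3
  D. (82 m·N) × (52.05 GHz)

A.

Reduce each to base SI dimensions:
  A. W·s = J·s⁻¹·s = kg·m²·s⁻²
  B. [kg·m²·s⁻²] / [s] = kg·m²·s⁻³
  C. kg·m²·s⁻³
  D. [kg·m²·s⁻²] · [s⁻¹] = kg·m²·s⁻³
All reduce to kg·m²·s⁻³ except A., which is kg·m²·s⁻².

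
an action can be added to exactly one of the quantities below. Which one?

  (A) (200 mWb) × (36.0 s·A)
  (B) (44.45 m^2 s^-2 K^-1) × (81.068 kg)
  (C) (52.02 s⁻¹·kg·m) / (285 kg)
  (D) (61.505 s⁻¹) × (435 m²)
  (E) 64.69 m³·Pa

Reference: [action] = kg·m²·s⁻¹.
Each option:
  (A) [kg·m²·s⁻²·A⁻¹] · [s·A] = kg·m²·s⁻¹  ← same
  (B) [m²·s⁻²·K⁻¹] · [kg] = kg·m²·s⁻²·K⁻¹
  (C) [kg·m·s⁻¹] / [kg] = m·s⁻¹
  (D) [s⁻¹] · [m²] = m²·s⁻¹
  (E) Pa·m³ = N·m⁻²·m³ = kg·m²·s⁻²
Only (A) matches kg·m²·s⁻¹.

(A)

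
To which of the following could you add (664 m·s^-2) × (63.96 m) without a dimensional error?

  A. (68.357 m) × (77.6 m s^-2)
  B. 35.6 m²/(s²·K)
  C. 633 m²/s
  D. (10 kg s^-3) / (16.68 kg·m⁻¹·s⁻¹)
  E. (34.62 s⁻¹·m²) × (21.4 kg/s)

Reference: [m·s⁻²] · [m] = m²·s⁻².
Each option:
  A. [m] · [m·s⁻²] = m²·s⁻²  ← same
  B. m²·s⁻²·K⁻¹
  C. m²·s⁻¹
  D. [kg·s⁻³] / [kg·m⁻¹·s⁻¹] = m·s⁻²
  E. [m²·s⁻¹] · [kg·s⁻¹] = kg·m²·s⁻²
Only A. matches m²·s⁻².

A.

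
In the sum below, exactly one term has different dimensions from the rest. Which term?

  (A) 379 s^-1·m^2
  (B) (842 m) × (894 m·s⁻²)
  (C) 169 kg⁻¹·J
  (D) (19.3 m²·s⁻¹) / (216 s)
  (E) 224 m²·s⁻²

Dimensions:
  (A) m²·s⁻¹
  (B) [m] · [m·s⁻²] = m²·s⁻²
  (C) J·kg⁻¹ = N·m·kg⁻¹ = m²·s⁻²
  (D) [m²·s⁻¹] / [s] = m²·s⁻²
  (E) m²·s⁻²
All reduce to m²·s⁻² except (A), which is m²·s⁻¹.

(A)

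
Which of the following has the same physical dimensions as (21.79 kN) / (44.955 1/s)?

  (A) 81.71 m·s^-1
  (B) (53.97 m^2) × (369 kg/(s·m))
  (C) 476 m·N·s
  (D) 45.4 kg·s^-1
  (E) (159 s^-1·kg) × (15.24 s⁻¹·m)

Reference: [kg·m·s⁻²] / [s⁻¹] = kg·m·s⁻¹.
Each option:
  (A) m·s⁻¹
  (B) [m²] · [kg·m⁻¹·s⁻¹] = kg·m·s⁻¹  ← same
  (C) N·m·s = kg·m·s⁻²·m·s = kg·m²·s⁻¹
  (D) kg·s⁻¹
  (E) [kg·s⁻¹] · [m·s⁻¹] = kg·m·s⁻²
Only (B) matches kg·m·s⁻¹.

(B)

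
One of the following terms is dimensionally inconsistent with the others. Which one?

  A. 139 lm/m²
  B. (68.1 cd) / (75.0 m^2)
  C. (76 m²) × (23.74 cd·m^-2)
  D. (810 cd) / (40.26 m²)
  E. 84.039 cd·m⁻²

In SI base units:
  A. lm·m⁻² = cd·m⁻² = m⁻²·cd
  B. [cd] / [m²] = m⁻²·cd
  C. [m²] · [m⁻²·cd] = cd
  D. [cd] / [m²] = m⁻²·cd
  E. cd·m⁻² = m⁻²·cd
All reduce to m⁻²·cd except C., which is cd.

C.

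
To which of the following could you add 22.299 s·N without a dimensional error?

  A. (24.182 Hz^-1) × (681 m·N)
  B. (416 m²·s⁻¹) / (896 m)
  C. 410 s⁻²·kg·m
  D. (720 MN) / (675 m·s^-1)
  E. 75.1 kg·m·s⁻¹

Reference: N·s = kg·m·s⁻²·s = kg·m·s⁻¹.
Each option:
  A. [s] · [kg·m²·s⁻²] = kg·m²·s⁻¹
  B. [m²·s⁻¹] / [m] = m·s⁻¹
  C. kg·m·s⁻²
  D. [kg·m·s⁻²] / [m·s⁻¹] = kg·s⁻¹
  E. kg·m·s⁻¹  ← same
Only E. matches kg·m·s⁻¹.

E.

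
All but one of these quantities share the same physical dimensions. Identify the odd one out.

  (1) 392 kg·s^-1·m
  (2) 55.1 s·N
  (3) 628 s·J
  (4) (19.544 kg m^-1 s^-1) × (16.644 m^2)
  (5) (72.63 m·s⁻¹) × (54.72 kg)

Expand each in SI base units:
  (1) kg·m·s⁻¹
  (2) N·s = kg·m·s⁻²·s = kg·m·s⁻¹
  (3) J·s = N·m·s = kg·m²·s⁻¹
  (4) [kg·m⁻¹·s⁻¹] · [m²] = kg·m·s⁻¹
  (5) [m·s⁻¹] · [kg] = kg·m·s⁻¹
All reduce to kg·m·s⁻¹ except (3), which is kg·m²·s⁻¹.

(3)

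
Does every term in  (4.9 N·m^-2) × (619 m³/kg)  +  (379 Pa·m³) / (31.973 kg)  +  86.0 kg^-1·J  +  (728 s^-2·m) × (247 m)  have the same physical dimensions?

In SI base units:
  (4.9 N·m^-2) × (619 m³/kg):  [kg·m⁻¹·s⁻²] · [kg⁻¹·m³] = m²·s⁻²
  (379 Pa·m³) / (31.973 kg):  [kg·m²·s⁻²] / [kg] = m²·s⁻²
  86.0 kg^-1·J:  J·kg⁻¹ = N·m·kg⁻¹ = m²·s⁻²
  (728 s^-2·m) × (247 m):  [m·s⁻²] · [m] = m²·s⁻²
Every term reduces to m²·s⁻².

Yes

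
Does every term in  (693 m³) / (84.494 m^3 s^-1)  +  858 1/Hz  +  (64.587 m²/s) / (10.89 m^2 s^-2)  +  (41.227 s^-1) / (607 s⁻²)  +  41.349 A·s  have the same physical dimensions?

No

Work out the base dimensions of each:
  (693 m³) / (84.494 m^3 s^-1):  [m³] / [m³·s⁻¹] = s
  858 1/Hz:  Hz⁻¹ = (s⁻¹)⁻¹ = s
  (64.587 m²/s) / (10.89 m^2 s^-2):  [m²·s⁻¹] / [m²·s⁻²] = s
  (41.227 s^-1) / (607 s⁻²):  [s⁻¹] / [s⁻²] = s
  41.349 A·s:  A·s = s·A
The terms do not share a single dimension (s vs s·A).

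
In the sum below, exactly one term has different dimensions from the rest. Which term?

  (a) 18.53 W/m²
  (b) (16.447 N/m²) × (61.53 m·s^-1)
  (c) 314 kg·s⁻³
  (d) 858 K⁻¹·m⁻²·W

Dimensions:
  (a) W·m⁻² = J·s⁻¹·m⁻² = kg·s⁻³
  (b) [kg·m⁻¹·s⁻²] · [m·s⁻¹] = kg·s⁻³
  (c) kg·s⁻³
  (d) W·m⁻²·K⁻¹ = J·s⁻¹·m⁻²·K⁻¹ = kg·s⁻³·K⁻¹
All reduce to kg·s⁻³ except (d), which is kg·s⁻³·K⁻¹.

(d)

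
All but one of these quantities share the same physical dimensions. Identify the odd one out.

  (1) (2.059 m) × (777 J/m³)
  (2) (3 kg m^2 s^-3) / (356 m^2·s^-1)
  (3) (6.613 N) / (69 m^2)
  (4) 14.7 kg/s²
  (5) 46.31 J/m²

(3)

In SI base units:
  (1) [m] · [kg·m⁻¹·s⁻²] = kg·s⁻²
  (2) [kg·m²·s⁻³] / [m²·s⁻¹] = kg·s⁻²
  (3) [kg·m·s⁻²] / [m²] = kg·m⁻¹·s⁻²
  (4) kg·s⁻²
  (5) J·m⁻² = N·m·m⁻² = kg·s⁻²
All reduce to kg·s⁻² except (3), which is kg·m⁻¹·s⁻².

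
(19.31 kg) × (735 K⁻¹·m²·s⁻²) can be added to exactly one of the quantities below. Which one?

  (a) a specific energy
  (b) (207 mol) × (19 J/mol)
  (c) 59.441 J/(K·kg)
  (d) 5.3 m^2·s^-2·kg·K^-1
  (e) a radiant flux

Reference: [kg] · [m²·s⁻²·K⁻¹] = kg·m²·s⁻²·K⁻¹.
Each option:
  (a) [specific energy] = m²·s⁻²
  (b) [mol] · [kg·m²·s⁻²·mol⁻¹] = kg·m²·s⁻²
  (c) J·kg⁻¹·K⁻¹ = N·m·kg⁻¹·K⁻¹ = m²·s⁻²·K⁻¹
  (d) kg·m²·s⁻²·K⁻¹  ← same
  (e) [radiant flux] = kg·m²·s⁻³
Only (d) matches kg·m²·s⁻²·K⁻¹.

(d)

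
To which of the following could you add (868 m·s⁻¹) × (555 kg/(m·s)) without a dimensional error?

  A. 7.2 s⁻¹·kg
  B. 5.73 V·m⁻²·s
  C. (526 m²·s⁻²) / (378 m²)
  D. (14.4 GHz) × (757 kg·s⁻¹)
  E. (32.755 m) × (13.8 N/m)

D.

Reference: [m·s⁻¹] · [kg·m⁻¹·s⁻¹] = kg·s⁻².
Each option:
  A. kg·s⁻¹
  B. V·s·m⁻² = J·C⁻¹·s·m⁻² = kg·s⁻²·A⁻¹
  C. [m²·s⁻²] / [m²] = s⁻²
  D. [s⁻¹] · [kg·s⁻¹] = kg·s⁻²  ← same
  E. [m] · [kg·s⁻²] = kg·m·s⁻²
Only D. matches kg·s⁻².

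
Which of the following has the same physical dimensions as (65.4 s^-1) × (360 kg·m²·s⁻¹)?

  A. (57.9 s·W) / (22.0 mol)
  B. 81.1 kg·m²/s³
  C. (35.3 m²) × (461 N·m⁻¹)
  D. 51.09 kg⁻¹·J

Reference: [s⁻¹] · [kg·m²·s⁻¹] = kg·m²·s⁻².
Each option:
  A. [kg·m²·s⁻²] / [mol] = kg·m²·s⁻²·mol⁻¹
  B. kg·m²·s⁻³
  C. [m²] · [kg·s⁻²] = kg·m²·s⁻²  ← same
  D. J·kg⁻¹ = N·m·kg⁻¹ = m²·s⁻²
Only C. matches kg·m²·s⁻².

C.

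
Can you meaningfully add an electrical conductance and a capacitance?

In SI base units:
  an electrical conductance:  [electrical conductance] = kg⁻¹·m⁻²·s³·A²
  a capacitance:  [capacitance] = kg⁻¹·m⁻²·s⁴·A²
kg⁻¹·m⁻²·s³·A² ≠ kg⁻¹·m⁻²·s⁴·A², so they cannot be added.

No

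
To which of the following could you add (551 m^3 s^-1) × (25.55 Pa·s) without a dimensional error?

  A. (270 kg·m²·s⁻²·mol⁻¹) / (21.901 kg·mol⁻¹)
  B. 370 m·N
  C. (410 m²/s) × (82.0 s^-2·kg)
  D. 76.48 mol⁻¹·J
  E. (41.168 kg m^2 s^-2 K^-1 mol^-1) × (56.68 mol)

Reference: [m³·s⁻¹] · [kg·m⁻¹·s⁻¹] = kg·m²·s⁻².
Each option:
  A. [kg·m²·s⁻²·mol⁻¹] / [kg·mol⁻¹] = m²·s⁻²
  B. N·m = kg·m·s⁻²·m = kg·m²·s⁻²  ← same
  C. [m²·s⁻¹] · [kg·s⁻²] = kg·m²·s⁻³
  D. J·mol⁻¹ = N·m·mol⁻¹ = kg·m²·s⁻²·mol⁻¹
  E. [kg·m²·s⁻²·K⁻¹·mol⁻¹] · [mol] = kg·m²·s⁻²·K⁻¹
Only B. matches kg·m²·s⁻².

B.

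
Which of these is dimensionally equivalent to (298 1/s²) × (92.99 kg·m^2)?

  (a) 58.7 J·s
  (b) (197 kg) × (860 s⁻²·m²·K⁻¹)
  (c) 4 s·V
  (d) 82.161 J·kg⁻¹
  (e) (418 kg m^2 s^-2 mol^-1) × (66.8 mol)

(e)

Reference: [s⁻²] · [kg·m²] = kg·m²·s⁻².
Each option:
  (a) J·s = N·m·s = kg·m²·s⁻¹
  (b) [kg] · [m²·s⁻²·K⁻¹] = kg·m²·s⁻²·K⁻¹
  (c) V·s = J·C⁻¹·s = kg·m²·s⁻²·A⁻¹
  (d) J·kg⁻¹ = N·m·kg⁻¹ = m²·s⁻²
  (e) [kg·m²·s⁻²·mol⁻¹] · [mol] = kg·m²·s⁻²  ← same
Only (e) matches kg·m²·s⁻².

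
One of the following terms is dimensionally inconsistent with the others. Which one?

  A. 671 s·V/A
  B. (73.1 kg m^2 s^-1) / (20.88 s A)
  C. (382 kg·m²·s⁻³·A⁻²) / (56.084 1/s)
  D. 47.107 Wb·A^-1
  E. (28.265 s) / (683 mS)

In SI base units:
  A. V·s·A⁻¹ = J·C⁻¹·s·A⁻¹ = kg·m²·s⁻²·A⁻²
  B. [kg·m²·s⁻¹] / [s·A] = kg·m²·s⁻²·A⁻¹
  C. [kg·m²·s⁻³·A⁻²] / [s⁻¹] = kg·m²·s⁻²·A⁻²
  D. Wb·A⁻¹ = V·s·A⁻¹ = kg·m²·s⁻²·A⁻²
  E. [s] / [kg⁻¹·m⁻²·s³·A²] = kg·m²·s⁻²·A⁻²
All reduce to kg·m²·s⁻²·A⁻² except B., which is kg·m²·s⁻²·A⁻¹.

B.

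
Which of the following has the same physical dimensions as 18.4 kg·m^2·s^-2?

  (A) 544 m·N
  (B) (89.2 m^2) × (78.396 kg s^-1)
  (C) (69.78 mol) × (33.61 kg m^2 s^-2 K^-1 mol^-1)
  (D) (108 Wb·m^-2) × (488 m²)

(A)

Reference: kg·m²·s⁻².
Each option:
  (A) N·m = kg·m·s⁻²·m = kg·m²·s⁻²  ← same
  (B) [m²] · [kg·s⁻¹] = kg·m²·s⁻¹
  (C) [mol] · [kg·m²·s⁻²·K⁻¹·mol⁻¹] = kg·m²·s⁻²·K⁻¹
  (D) [kg·s⁻²·A⁻¹] · [m²] = kg·m²·s⁻²·A⁻¹
Only (A) matches kg·m²·s⁻².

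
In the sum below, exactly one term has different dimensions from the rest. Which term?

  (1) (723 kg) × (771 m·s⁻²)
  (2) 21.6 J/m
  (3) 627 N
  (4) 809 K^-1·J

Reduce each to base SI dimensions:
  (1) [kg] · [m·s⁻²] = kg·m·s⁻²
  (2) J·m⁻¹ = N·m·m⁻¹ = kg·m·s⁻²
  (3) N = kg·m·s⁻²
  (4) J·K⁻¹ = N·m·K⁻¹ = kg·m²·s⁻²·K⁻¹
All reduce to kg·m·s⁻² except (4), which is kg·m²·s⁻²·K⁻¹.

(4)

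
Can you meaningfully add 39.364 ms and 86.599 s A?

In SI base units:
  39.364 ms:  s
  86.599 s A:  s·A
s ≠ s·A, so they cannot be added.

No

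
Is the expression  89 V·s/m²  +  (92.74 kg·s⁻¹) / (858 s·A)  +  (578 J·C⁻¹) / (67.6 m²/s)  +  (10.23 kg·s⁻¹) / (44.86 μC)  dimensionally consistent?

Yes

In SI base units:
  89 V·s/m²:  V·s·m⁻² = J·C⁻¹·s·m⁻² = kg·s⁻²·A⁻¹
  (92.74 kg·s⁻¹) / (858 s·A):  [kg·s⁻¹] / [s·A] = kg·s⁻²·A⁻¹
  (578 J·C⁻¹) / (67.6 m²/s):  [kg·m²·s⁻³·A⁻¹] / [m²·s⁻¹] = kg·s⁻²·A⁻¹
  (10.23 kg·s⁻¹) / (44.86 μC):  [kg·s⁻¹] / [s·A] = kg·s⁻²·A⁻¹
Every term reduces to kg·s⁻²·A⁻¹.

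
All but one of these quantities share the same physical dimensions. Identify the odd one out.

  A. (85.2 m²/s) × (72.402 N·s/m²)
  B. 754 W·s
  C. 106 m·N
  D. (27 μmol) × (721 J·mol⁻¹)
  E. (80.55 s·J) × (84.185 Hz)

In SI base units:
  A. [m²·s⁻¹] · [kg·m⁻¹·s⁻¹] = kg·m·s⁻²
  B. W·s = J·s⁻¹·s = kg·m²·s⁻²
  C. N·m = kg·m·s⁻²·m = kg·m²·s⁻²
  D. [mol] · [kg·m²·s⁻²·mol⁻¹] = kg·m²·s⁻²
  E. [kg·m²·s⁻¹] · [s⁻¹] = kg·m²·s⁻²
All reduce to kg·m²·s⁻² except A., which is kg·m·s⁻².

A.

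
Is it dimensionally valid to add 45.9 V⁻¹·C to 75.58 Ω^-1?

No

Expand each in SI base units:
  45.9 V⁻¹·C:  C·V⁻¹ = s·A·(J·C⁻¹)⁻¹ = kg⁻¹·m⁻²·s⁴·A²
  75.58 Ω^-1:  Ω⁻¹ = (V·A⁻¹)⁻¹ = kg⁻¹·m⁻²·s³·A²
kg⁻¹·m⁻²·s⁴·A² ≠ kg⁻¹·m⁻²·s³·A², so they cannot be added.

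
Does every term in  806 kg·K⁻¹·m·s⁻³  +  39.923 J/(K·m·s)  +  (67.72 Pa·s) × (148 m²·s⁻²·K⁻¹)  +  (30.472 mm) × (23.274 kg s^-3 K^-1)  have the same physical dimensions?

Dimensions:
  806 kg·K⁻¹·m·s⁻³:  kg·m·s⁻³·K⁻¹
  39.923 J/(K·m·s):  J·s⁻¹·m⁻¹·K⁻¹ = N·m·s⁻¹·m⁻¹·K⁻¹ = kg·m·s⁻³·K⁻¹
  (67.72 Pa·s) × (148 m²·s⁻²·K⁻¹):  [kg·m⁻¹·s⁻¹] · [m²·s⁻²·K⁻¹] = kg·m·s⁻³·K⁻¹
  (30.472 mm) × (23.274 kg s^-3 K^-1):  [m] · [kg·s⁻³·K⁻¹] = kg·m·s⁻³·K⁻¹
Every term reduces to kg·m·s⁻³·K⁻¹.

Yes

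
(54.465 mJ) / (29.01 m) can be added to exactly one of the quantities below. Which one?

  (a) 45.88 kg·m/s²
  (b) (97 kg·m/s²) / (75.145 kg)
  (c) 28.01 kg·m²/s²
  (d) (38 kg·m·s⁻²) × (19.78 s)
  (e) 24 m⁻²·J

Reference: [kg·m²·s⁻²] / [m] = kg·m·s⁻².
Each option:
  (a) kg·m·s⁻²  ← same
  (b) [kg·m·s⁻²] / [kg] = m·s⁻²
  (c) kg·m²·s⁻²
  (d) [kg·m·s⁻²] · [s] = kg·m·s⁻¹
  (e) J·m⁻² = N·m·m⁻² = kg·s⁻²
Only (a) matches kg·m·s⁻².

(a)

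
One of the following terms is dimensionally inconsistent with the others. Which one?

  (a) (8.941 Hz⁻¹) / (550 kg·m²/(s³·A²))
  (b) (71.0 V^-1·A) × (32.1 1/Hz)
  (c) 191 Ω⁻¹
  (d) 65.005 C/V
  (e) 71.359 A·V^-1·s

(c)

Work out the base dimensions of each:
  (a) [s] / [kg·m²·s⁻³·A⁻²] = kg⁻¹·m⁻²·s⁴·A²
  (b) [kg⁻¹·m⁻²·s³·A²] · [s] = kg⁻¹·m⁻²·s⁴·A²
  (c) Ω⁻¹ = (V·A⁻¹)⁻¹ = kg⁻¹·m⁻²·s³·A²
  (d) C·V⁻¹ = s·A·(J·C⁻¹)⁻¹ = kg⁻¹·m⁻²·s⁴·A²
  (e) A·s·V⁻¹ = A·s·(J·C⁻¹)⁻¹ = kg⁻¹·m⁻²·s⁴·A²
All reduce to kg⁻¹·m⁻²·s⁴·A² except (c), which is kg⁻¹·m⁻²·s³·A².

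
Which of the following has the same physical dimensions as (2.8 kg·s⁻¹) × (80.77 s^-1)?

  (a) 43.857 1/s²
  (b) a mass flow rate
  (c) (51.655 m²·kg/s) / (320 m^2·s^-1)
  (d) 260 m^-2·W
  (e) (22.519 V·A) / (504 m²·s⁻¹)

Reference: [kg·s⁻¹] · [s⁻¹] = kg·s⁻².
Each option:
  (a) s⁻²
  (b) [mass flow rate] = kg·s⁻¹
  (c) [kg·m²·s⁻¹] / [m²·s⁻¹] = kg
  (d) W·m⁻² = J·s⁻¹·m⁻² = kg·s⁻³
  (e) [kg·m²·s⁻³] / [m²·s⁻¹] = kg·s⁻²  ← same
Only (e) matches kg·s⁻².

(e)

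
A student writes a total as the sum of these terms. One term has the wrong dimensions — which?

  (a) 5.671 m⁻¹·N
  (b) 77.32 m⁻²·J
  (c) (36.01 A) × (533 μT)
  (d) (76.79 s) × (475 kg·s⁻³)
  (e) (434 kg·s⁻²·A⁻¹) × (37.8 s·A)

Dimensions:
  (a) N·m⁻¹ = kg·m·s⁻²·m⁻¹ = kg·s⁻²
  (b) J·m⁻² = N·m·m⁻² = kg·s⁻²
  (c) [A] · [kg·s⁻²·A⁻¹] = kg·s⁻²
  (d) [s] · [kg·s⁻³] = kg·s⁻²
  (e) [kg·s⁻²·A⁻¹] · [s·A] = kg·s⁻¹
All reduce to kg·s⁻² except (e), which is kg·s⁻¹.

(e)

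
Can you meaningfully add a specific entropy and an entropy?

Reduce each to base SI dimensions:
  a specific entropy:  [specific entropy] = m²·s⁻²·K⁻¹
  an entropy:  [entropy] = kg·m²·s⁻²·K⁻¹
m²·s⁻²·K⁻¹ ≠ kg·m²·s⁻²·K⁻¹, so they cannot be added.

No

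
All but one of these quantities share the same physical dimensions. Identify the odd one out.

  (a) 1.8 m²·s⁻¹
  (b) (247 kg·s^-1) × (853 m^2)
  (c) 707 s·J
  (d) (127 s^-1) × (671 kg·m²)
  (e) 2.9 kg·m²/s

(a)

Expand each in SI base units:
  (a) m²·s⁻¹
  (b) [kg·s⁻¹] · [m²] = kg·m²·s⁻¹
  (c) J·s = N·m·s = kg·m²·s⁻¹
  (d) [s⁻¹] · [kg·m²] = kg·m²·s⁻¹
  (e) kg·m²·s⁻¹
All reduce to kg·m²·s⁻¹ except (a), which is m²·s⁻¹.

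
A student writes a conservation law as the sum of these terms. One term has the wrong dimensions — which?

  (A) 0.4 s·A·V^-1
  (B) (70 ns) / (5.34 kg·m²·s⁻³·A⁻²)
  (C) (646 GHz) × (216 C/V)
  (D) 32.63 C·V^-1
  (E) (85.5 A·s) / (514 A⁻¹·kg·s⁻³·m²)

Reduce each to base SI dimensions:
  (A) A·s·V⁻¹ = A·s·(J·C⁻¹)⁻¹ = kg⁻¹·m⁻²·s⁴·A²
  (B) [s] / [kg·m²·s⁻³·A⁻²] = kg⁻¹·m⁻²·s⁴·A²
  (C) [s⁻¹] · [kg⁻¹·m⁻²·s⁴·A²] = kg⁻¹·m⁻²·s³·A²
  (D) C·V⁻¹ = s·A·(J·C⁻¹)⁻¹ = kg⁻¹·m⁻²·s⁴·A²
  (E) [s·A] / [kg·m²·s⁻³·A⁻¹] = kg⁻¹·m⁻²·s⁴·A²
All reduce to kg⁻¹·m⁻²·s⁴·A² except (C), which is kg⁻¹·m⁻²·s³·A².

(C)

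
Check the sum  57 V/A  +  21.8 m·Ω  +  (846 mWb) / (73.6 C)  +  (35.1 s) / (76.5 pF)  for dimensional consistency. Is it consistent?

No

Expand each in SI base units:
  57 V/A:  V·A⁻¹ = J·C⁻¹·A⁻¹ = kg·m²·s⁻³·A⁻²
  21.8 m·Ω:  Ω·m = V·A⁻¹·m = kg·m³·s⁻³·A⁻²
  (846 mWb) / (73.6 C):  [kg·m²·s⁻²·A⁻¹] / [s·A] = kg·m²·s⁻³·A⁻²
  (35.1 s) / (76.5 pF):  [s] / [kg⁻¹·m⁻²·s⁴·A²] = kg·m²·s⁻³·A⁻²
The terms do not share a single dimension (kg·m²·s⁻³·A⁻² vs kg·m³·s⁻³·A⁻²).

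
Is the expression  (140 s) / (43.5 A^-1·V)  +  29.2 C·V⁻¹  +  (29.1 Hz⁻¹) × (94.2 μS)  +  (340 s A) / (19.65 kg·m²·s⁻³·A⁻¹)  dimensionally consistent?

Expand each in SI base units:
  (140 s) / (43.5 A^-1·V):  [s] / [kg·m²·s⁻³·A⁻²] = kg⁻¹·m⁻²·s⁴·A²
  29.2 C·V⁻¹:  C·V⁻¹ = s·A·(J·C⁻¹)⁻¹ = kg⁻¹·m⁻²·s⁴·A²
  (29.1 Hz⁻¹) × (94.2 μS):  [s] · [kg⁻¹·m⁻²·s³·A²] = kg⁻¹·m⁻²·s⁴·A²
  (340 s A) / (19.65 kg·m²·s⁻³·A⁻¹):  [s·A] / [kg·m²·s⁻³·A⁻¹] = kg⁻¹·m⁻²·s⁴·A²
Every term reduces to kg⁻¹·m⁻²·s⁴·A².

Yes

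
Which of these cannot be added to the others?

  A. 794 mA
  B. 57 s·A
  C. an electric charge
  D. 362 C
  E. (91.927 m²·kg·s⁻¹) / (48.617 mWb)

A.

Dimensions:
  A. A
  B. A·s = s·A
  C. [electric charge] = s·A
  D. C = s·A
  E. [kg·m²·s⁻¹] / [kg·m²·s⁻²·A⁻¹] = s·A
All reduce to s·A except A., which is A.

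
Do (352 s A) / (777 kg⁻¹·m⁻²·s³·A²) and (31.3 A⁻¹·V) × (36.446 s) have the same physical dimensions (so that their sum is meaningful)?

Dimensions:
  (352 s A) / (777 kg⁻¹·m⁻²·s³·A²):  [s·A] / [kg⁻¹·m⁻²·s³·A²] = kg·m²·s⁻²·A⁻¹
  (31.3 A⁻¹·V) × (36.446 s):  [kg·m²·s⁻³·A⁻²] · [s] = kg·m²·s⁻²·A⁻²
kg·m²·s⁻²·A⁻¹ ≠ kg·m²·s⁻²·A⁻², so they cannot be added.

No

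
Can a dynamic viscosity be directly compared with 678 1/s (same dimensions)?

Dimensions:
  a dynamic viscosity:  [dynamic viscosity] = kg·m⁻¹·s⁻¹
  678 1/s:  s⁻¹
kg·m⁻¹·s⁻¹ ≠ s⁻¹, so they cannot be added.

No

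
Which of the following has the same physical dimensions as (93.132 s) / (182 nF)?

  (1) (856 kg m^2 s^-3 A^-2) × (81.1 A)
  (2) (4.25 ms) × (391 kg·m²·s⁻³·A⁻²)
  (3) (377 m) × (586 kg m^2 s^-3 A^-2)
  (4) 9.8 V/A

Reference: [s] / [kg⁻¹·m⁻²·s⁴·A²] = kg·m²·s⁻³·A⁻².
Each option:
  (1) [kg·m²·s⁻³·A⁻²] · [A] = kg·m²·s⁻³·A⁻¹
  (2) [s] · [kg·m²·s⁻³·A⁻²] = kg·m²·s⁻²·A⁻²
  (3) [m] · [kg·m²·s⁻³·A⁻²] = kg·m³·s⁻³·A⁻²
  (4) V·A⁻¹ = J·C⁻¹·A⁻¹ = kg·m²·s⁻³·A⁻²  ← same
Only (4) matches kg·m²·s⁻³·A⁻².

(4)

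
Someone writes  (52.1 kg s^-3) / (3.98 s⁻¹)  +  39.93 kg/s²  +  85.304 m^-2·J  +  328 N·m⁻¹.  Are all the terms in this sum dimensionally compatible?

Expand each in SI base units:
  (52.1 kg s^-3) / (3.98 s⁻¹):  [kg·s⁻³] / [s⁻¹] = kg·s⁻²
  39.93 kg/s²:  kg·s⁻²
  85.304 m^-2·J:  J·m⁻² = N·m·m⁻² = kg·s⁻²
  328 N·m⁻¹:  N·m⁻¹ = kg·m·s⁻²·m⁻¹ = kg·s⁻²
Every term reduces to kg·s⁻².

Yes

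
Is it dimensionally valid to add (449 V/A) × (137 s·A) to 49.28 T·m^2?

Dimensions:
  (449 V/A) × (137 s·A):  [kg·m²·s⁻³·A⁻²] · [s·A] = kg·m²·s⁻²·A⁻¹
  49.28 T·m^2:  T·m² = Wb·m⁻²·m² = kg·m²·s⁻²·A⁻¹
Both are kg·m²·s⁻²·A⁻¹, so they have the same dimensions and can be added.

Yes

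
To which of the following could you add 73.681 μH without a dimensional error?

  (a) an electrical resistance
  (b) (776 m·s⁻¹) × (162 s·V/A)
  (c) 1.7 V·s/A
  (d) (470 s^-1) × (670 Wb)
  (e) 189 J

Reference: H = V·s·A⁻¹ = kg·m²·s⁻²·A⁻².
Each option:
  (a) [electrical resistance] = kg·m²·s⁻³·A⁻²
  (b) [m·s⁻¹] · [kg·m²·s⁻²·A⁻²] = kg·m³·s⁻³·A⁻²
  (c) V·s·A⁻¹ = J·C⁻¹·s·A⁻¹ = kg·m²·s⁻²·A⁻²  ← same
  (d) [s⁻¹] · [kg·m²·s⁻²·A⁻¹] = kg·m²·s⁻³·A⁻¹
  (e) J = N·m = kg·m²·s⁻²
Only (c) matches kg·m²·s⁻²·A⁻².

(c)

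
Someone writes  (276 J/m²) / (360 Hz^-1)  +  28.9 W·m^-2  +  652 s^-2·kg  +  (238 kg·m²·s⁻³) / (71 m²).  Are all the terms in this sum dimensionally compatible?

Work out the base dimensions of each:
  (276 J/m²) / (360 Hz^-1):  [kg·s⁻²] / [s] = kg·s⁻³
  28.9 W·m^-2:  W·m⁻² = J·s⁻¹·m⁻² = kg·s⁻³
  652 s^-2·kg:  kg·s⁻²
  (238 kg·m²·s⁻³) / (71 m²):  [kg·m²·s⁻³] / [m²] = kg·s⁻³
The terms do not share a single dimension (kg·s⁻² vs kg·s⁻³).

No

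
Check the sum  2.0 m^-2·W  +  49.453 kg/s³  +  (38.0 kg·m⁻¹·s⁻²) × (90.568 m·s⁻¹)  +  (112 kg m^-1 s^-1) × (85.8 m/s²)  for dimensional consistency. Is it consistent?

Yes

In SI base units:
  2.0 m^-2·W:  W·m⁻² = J·s⁻¹·m⁻² = kg·s⁻³
  49.453 kg/s³:  kg·s⁻³
  (38.0 kg·m⁻¹·s⁻²) × (90.568 m·s⁻¹):  [kg·m⁻¹·s⁻²] · [m·s⁻¹] = kg·s⁻³
  (112 kg m^-1 s^-1) × (85.8 m/s²):  [kg·m⁻¹·s⁻¹] · [m·s⁻²] = kg·s⁻³
Every term reduces to kg·s⁻³.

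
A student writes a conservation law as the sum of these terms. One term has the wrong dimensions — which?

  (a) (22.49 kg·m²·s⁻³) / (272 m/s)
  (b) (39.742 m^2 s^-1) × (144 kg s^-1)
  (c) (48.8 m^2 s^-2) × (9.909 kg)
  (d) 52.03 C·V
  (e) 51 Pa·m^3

Dimensions:
  (a) [kg·m²·s⁻³] / [m·s⁻¹] = kg·m·s⁻²
  (b) [m²·s⁻¹] · [kg·s⁻¹] = kg·m²·s⁻²
  (c) [m²·s⁻²] · [kg] = kg·m²·s⁻²
  (d) C·V = s·A·J·C⁻¹ = kg·m²·s⁻²
  (e) Pa·m³ = N·m⁻²·m³ = kg·m²·s⁻²
All reduce to kg·m²·s⁻² except (a), which is kg·m·s⁻².

(a)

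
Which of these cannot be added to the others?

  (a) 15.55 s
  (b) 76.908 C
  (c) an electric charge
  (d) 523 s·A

(a)

Dimensions:
  (a) s
  (b) C = s·A
  (c) [electric charge] = s·A
  (d) A·s = s·A
All reduce to s·A except (a), which is s.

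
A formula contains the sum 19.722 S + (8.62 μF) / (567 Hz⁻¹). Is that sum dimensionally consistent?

In SI base units:
  19.722 S:  S = Ω⁻¹ = kg⁻¹·m⁻²·s³·A²
  (8.62 μF) / (567 Hz⁻¹):  [kg⁻¹·m⁻²·s⁴·A²] / [s] = kg⁻¹·m⁻²·s³·A²
Both are kg⁻¹·m⁻²·s³·A², so they have the same dimensions and can be added.

Yes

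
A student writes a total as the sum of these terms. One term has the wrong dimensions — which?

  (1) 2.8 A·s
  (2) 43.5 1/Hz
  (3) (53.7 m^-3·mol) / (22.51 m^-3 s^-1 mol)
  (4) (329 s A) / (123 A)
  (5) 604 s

(1)

Expand each in SI base units:
  (1) A·s = s·A
  (2) Hz⁻¹ = (s⁻¹)⁻¹ = s
  (3) [m⁻³·mol] / [m⁻³·s⁻¹·mol] = s
  (4) [s·A] / [A] = s
  (5) s
All reduce to s except (1), which is s·A.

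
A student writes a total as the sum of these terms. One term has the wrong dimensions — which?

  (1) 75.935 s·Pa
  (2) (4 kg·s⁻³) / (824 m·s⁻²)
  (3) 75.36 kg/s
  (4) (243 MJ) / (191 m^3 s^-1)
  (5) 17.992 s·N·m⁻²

(3)

In SI base units:
  (1) Pa·s = N·m⁻²·s = kg·m⁻¹·s⁻¹
  (2) [kg·s⁻³] / [m·s⁻²] = kg·m⁻¹·s⁻¹
  (3) kg·s⁻¹
  (4) [kg·m²·s⁻²] / [m³·s⁻¹] = kg·m⁻¹·s⁻¹
  (5) N·s·m⁻² = kg·m·s⁻²·s·m⁻² = kg·m⁻¹·s⁻¹
All reduce to kg·m⁻¹·s⁻¹ except (3), which is kg·s⁻¹.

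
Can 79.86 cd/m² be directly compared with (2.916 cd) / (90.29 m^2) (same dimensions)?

Yes

Work out the base dimensions of each:
  79.86 cd/m²:  cd·m⁻² = m⁻²·cd
  (2.916 cd) / (90.29 m^2):  [cd] / [m²] = m⁻²·cd
Both are m⁻²·cd, so they have the same dimensions and can be added.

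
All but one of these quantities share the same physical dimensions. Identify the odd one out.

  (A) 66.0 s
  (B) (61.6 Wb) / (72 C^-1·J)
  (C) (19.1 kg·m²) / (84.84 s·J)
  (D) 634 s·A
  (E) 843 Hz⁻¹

Dimensions:
  (A) s
  (B) [kg·m²·s⁻²·A⁻¹] / [kg·m²·s⁻³·A⁻¹] = s
  (C) [kg·m²] / [kg·m²·s⁻¹] = s
  (D) A·s = s·A
  (E) Hz⁻¹ = (s⁻¹)⁻¹ = s
All reduce to s except (D), which is s·A.

(D)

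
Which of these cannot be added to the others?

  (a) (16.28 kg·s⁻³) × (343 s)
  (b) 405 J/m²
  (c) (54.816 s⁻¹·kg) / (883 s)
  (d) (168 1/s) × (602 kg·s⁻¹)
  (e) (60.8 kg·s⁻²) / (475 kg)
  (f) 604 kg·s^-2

(e)

Dimensions:
  (a) [kg·s⁻³] · [s] = kg·s⁻²
  (b) J·m⁻² = N·m·m⁻² = kg·s⁻²
  (c) [kg·s⁻¹] / [s] = kg·s⁻²
  (d) [s⁻¹] · [kg·s⁻¹] = kg·s⁻²
  (e) [kg·s⁻²] / [kg] = s⁻²
  (f) kg·s⁻²
All reduce to kg·s⁻² except (e), which is s⁻².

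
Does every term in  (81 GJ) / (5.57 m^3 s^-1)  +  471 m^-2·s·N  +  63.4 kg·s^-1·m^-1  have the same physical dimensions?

Yes

Expand each in SI base units:
  (81 GJ) / (5.57 m^3 s^-1):  [kg·m²·s⁻²] / [m³·s⁻¹] = kg·m⁻¹·s⁻¹
  471 m^-2·s·N:  N·s·m⁻² = kg·m·s⁻²·s·m⁻² = kg·m⁻¹·s⁻¹
  63.4 kg·s^-1·m^-1:  kg·m⁻¹·s⁻¹
Every term reduces to kg·m⁻¹·s⁻¹.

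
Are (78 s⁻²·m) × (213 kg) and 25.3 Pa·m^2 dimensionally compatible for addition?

Yes

In SI base units:
  (78 s⁻²·m) × (213 kg):  [m·s⁻²] · [kg] = kg·m·s⁻²
  25.3 Pa·m^2:  Pa·m² = N·m⁻²·m² = kg·m·s⁻²
Both are kg·m·s⁻², so they have the same dimensions and can be added.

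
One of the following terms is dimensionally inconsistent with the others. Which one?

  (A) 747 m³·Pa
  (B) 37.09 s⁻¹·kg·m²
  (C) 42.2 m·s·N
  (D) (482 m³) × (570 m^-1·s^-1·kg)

(A)

Work out the base dimensions of each:
  (A) Pa·m³ = N·m⁻²·m³ = kg·m²·s⁻²
  (B) kg·m²·s⁻¹
  (C) N·m·s = kg·m·s⁻²·m·s = kg·m²·s⁻¹
  (D) [m³] · [kg·m⁻¹·s⁻¹] = kg·m²·s⁻¹
All reduce to kg·m²·s⁻¹ except (A), which is kg·m²·s⁻².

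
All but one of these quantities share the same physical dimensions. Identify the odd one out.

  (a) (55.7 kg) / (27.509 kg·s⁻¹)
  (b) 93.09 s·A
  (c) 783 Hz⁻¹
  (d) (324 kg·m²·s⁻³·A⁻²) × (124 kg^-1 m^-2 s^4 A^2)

Expand each in SI base units:
  (a) [kg] / [kg·s⁻¹] = s
  (b) A·s = s·A
  (c) Hz⁻¹ = (s⁻¹)⁻¹ = s
  (d) [kg·m²·s⁻³·A⁻²] · [kg⁻¹·m⁻²·s⁴·A²] = s
All reduce to s except (b), which is s·A.

(b)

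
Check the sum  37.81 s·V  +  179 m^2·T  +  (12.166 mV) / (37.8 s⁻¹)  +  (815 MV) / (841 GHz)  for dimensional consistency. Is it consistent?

Yes

Reduce each to base SI dimensions:
  37.81 s·V:  V·s = J·C⁻¹·s = kg·m²·s⁻²·A⁻¹
  179 m^2·T:  T·m² = Wb·m⁻²·m² = kg·m²·s⁻²·A⁻¹
  (12.166 mV) / (37.8 s⁻¹):  [kg·m²·s⁻³·A⁻¹] / [s⁻¹] = kg·m²·s⁻²·A⁻¹
  (815 MV) / (841 GHz):  [kg·m²·s⁻³·A⁻¹] / [s⁻¹] = kg·m²·s⁻²·A⁻¹
Every term reduces to kg·m²·s⁻²·A⁻¹.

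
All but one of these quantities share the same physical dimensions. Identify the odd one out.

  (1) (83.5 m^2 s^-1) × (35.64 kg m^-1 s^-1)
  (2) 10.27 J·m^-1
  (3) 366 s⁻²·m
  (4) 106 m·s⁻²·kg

(3)

In SI base units:
  (1) [m²·s⁻¹] · [kg·m⁻¹·s⁻¹] = kg·m·s⁻²
  (2) J·m⁻¹ = N·m·m⁻¹ = kg·m·s⁻²
  (3) m·s⁻²
  (4) kg·m·s⁻²
All reduce to kg·m·s⁻² except (3), which is m·s⁻².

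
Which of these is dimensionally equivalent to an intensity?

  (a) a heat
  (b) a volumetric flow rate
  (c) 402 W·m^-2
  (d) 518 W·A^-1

Reference: [intensity] = kg·s⁻³.
Each option:
  (a) [heat] = kg·m²·s⁻²
  (b) [volumetric flow rate] = m³·s⁻¹
  (c) W·m⁻² = J·s⁻¹·m⁻² = kg·s⁻³  ← same
  (d) W·A⁻¹ = J·s⁻¹·A⁻¹ = kg·m²·s⁻³·A⁻¹
Only (c) matches kg·s⁻³.

(c)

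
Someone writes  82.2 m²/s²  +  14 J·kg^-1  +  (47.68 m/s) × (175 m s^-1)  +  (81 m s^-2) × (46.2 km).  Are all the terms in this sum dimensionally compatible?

In SI base units:
  82.2 m²/s²:  m²·s⁻²
  14 J·kg^-1:  J·kg⁻¹ = N·m·kg⁻¹ = m²·s⁻²
  (47.68 m/s) × (175 m s^-1):  [m·s⁻¹] · [m·s⁻¹] = m²·s⁻²
  (81 m s^-2) × (46.2 km):  [m·s⁻²] · [m] = m²·s⁻²
Every term reduces to m²·s⁻².

Yes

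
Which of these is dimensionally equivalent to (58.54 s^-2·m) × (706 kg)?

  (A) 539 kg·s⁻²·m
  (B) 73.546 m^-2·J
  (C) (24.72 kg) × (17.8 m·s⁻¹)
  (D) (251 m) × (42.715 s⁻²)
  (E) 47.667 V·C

(A)

Reference: [m·s⁻²] · [kg] = kg·m·s⁻².
Each option:
  (A) kg·m·s⁻²  ← same
  (B) J·m⁻² = N·m·m⁻² = kg·s⁻²
  (C) [kg] · [m·s⁻¹] = kg·m·s⁻¹
  (D) [m] · [s⁻²] = m·s⁻²
  (E) C·V = s·A·J·C⁻¹ = kg·m²·s⁻²
Only (A) matches kg·m·s⁻².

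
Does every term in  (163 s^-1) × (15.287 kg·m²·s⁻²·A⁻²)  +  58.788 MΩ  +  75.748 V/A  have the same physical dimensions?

Yes

Work out the base dimensions of each:
  (163 s^-1) × (15.287 kg·m²·s⁻²·A⁻²):  [s⁻¹] · [kg·m²·s⁻²·A⁻²] = kg·m²·s⁻³·A⁻²
  58.788 MΩ:  Ω = V·A⁻¹ = kg·m²·s⁻³·A⁻²
  75.748 V/A:  V·A⁻¹ = J·C⁻¹·A⁻¹ = kg·m²·s⁻³·A⁻²
Every term reduces to kg·m²·s⁻³·A⁻².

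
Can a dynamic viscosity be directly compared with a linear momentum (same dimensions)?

In SI base units:
  a dynamic viscosity:  [dynamic viscosity] = kg·m⁻¹·s⁻¹
  a linear momentum:  [linear momentum] = kg·m·s⁻¹
kg·m⁻¹·s⁻¹ ≠ kg·m·s⁻¹, so they cannot be added.

No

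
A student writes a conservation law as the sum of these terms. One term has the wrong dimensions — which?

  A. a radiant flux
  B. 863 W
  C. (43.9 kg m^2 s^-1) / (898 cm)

C.

Reduce each to base SI dimensions:
  A. [radiant flux] = kg·m²·s⁻³
  B. W = J·s⁻¹ = kg·m²·s⁻³
  C. [kg·m²·s⁻¹] / [m] = kg·m·s⁻¹
All reduce to kg·m²·s⁻³ except C., which is kg·m·s⁻¹.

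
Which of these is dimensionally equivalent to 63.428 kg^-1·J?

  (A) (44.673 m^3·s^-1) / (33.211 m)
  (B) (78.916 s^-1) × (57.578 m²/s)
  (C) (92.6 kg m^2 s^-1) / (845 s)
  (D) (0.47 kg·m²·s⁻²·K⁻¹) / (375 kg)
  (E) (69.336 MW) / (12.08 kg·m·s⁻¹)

Reference: J·kg⁻¹ = N·m·kg⁻¹ = m²·s⁻².
Each option:
  (A) [m³·s⁻¹] / [m] = m²·s⁻¹
  (B) [s⁻¹] · [m²·s⁻¹] = m²·s⁻²  ← same
  (C) [kg·m²·s⁻¹] / [s] = kg·m²·s⁻²
  (D) [kg·m²·s⁻²·K⁻¹] / [kg] = m²·s⁻²·K⁻¹
  (E) [kg·m²·s⁻³] / [kg·m·s⁻¹] = m·s⁻²
Only (B) matches m²·s⁻².

(B)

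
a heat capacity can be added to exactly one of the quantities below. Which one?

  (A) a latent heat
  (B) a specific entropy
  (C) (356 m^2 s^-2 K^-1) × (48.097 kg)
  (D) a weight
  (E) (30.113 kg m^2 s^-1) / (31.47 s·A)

Reference: [heat capacity] = kg·m²·s⁻²·K⁻¹.
Each option:
  (A) [latent heat] = m²·s⁻²
  (B) [specific entropy] = m²·s⁻²·K⁻¹
  (C) [m²·s⁻²·K⁻¹] · [kg] = kg·m²·s⁻²·K⁻¹  ← same
  (D) [weight] = kg·m·s⁻²
  (E) [kg·m²·s⁻¹] / [s·A] = kg·m²·s⁻²·A⁻¹
Only (C) matches kg·m²·s⁻²·K⁻¹.

(C)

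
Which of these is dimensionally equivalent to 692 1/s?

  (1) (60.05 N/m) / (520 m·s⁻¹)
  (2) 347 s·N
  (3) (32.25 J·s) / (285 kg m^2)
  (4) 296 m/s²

Reference: s⁻¹.
Each option:
  (1) [kg·s⁻²] / [m·s⁻¹] = kg·m⁻¹·s⁻¹
  (2) N·s = kg·m·s⁻²·s = kg·m·s⁻¹
  (3) [kg·m²·s⁻¹] / [kg·m²] = s⁻¹  ← same
  (4) m·s⁻²
Only (3) matches s⁻¹.

(3)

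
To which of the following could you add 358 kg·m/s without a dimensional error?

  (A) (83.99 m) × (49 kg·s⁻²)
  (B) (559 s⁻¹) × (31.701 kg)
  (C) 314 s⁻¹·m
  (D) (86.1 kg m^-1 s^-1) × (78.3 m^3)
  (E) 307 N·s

(E)

Reference: kg·m·s⁻¹.
Each option:
  (A) [m] · [kg·s⁻²] = kg·m·s⁻²
  (B) [s⁻¹] · [kg] = kg·s⁻¹
  (C) m·s⁻¹
  (D) [kg·m⁻¹·s⁻¹] · [m³] = kg·m²·s⁻¹
  (E) N·s = kg·m·s⁻²·s = kg·m·s⁻¹  ← same
Only (E) matches kg·m·s⁻¹.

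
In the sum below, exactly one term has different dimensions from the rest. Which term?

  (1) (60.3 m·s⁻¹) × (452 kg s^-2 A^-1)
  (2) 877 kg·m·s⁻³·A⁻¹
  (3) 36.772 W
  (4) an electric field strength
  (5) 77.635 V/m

Expand each in SI base units:
  (1) [m·s⁻¹] · [kg·s⁻²·A⁻¹] = kg·m·s⁻³·A⁻¹
  (2) kg·m·s⁻³·A⁻¹
  (3) W = J·s⁻¹ = kg·m²·s⁻³
  (4) [electric field strength] = kg·m·s⁻³·A⁻¹
  (5) V·m⁻¹ = J·C⁻¹·m⁻¹ = kg·m·s⁻³·A⁻¹
All reduce to kg·m·s⁻³·A⁻¹ except (3), which is kg·m²·s⁻³.

(3)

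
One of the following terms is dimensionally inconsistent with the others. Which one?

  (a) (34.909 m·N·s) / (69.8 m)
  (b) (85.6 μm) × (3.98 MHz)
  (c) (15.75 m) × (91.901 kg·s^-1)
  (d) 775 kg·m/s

Work out the base dimensions of each:
  (a) [kg·m²·s⁻¹] / [m] = kg·m·s⁻¹
  (b) [m] · [s⁻¹] = m·s⁻¹
  (c) [m] · [kg·s⁻¹] = kg·m·s⁻¹
  (d) kg·m·s⁻¹
All reduce to kg·m·s⁻¹ except (b), which is m·s⁻¹.

(b)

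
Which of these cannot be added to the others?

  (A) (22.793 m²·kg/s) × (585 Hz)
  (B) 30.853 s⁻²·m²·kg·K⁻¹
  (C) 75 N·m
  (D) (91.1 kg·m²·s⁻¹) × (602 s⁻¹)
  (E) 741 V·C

(B)

Dimensions:
  (A) [kg·m²·s⁻¹] · [s⁻¹] = kg·m²·s⁻²
  (B) kg·m²·s⁻²·K⁻¹
  (C) N·m = kg·m·s⁻²·m = kg·m²·s⁻²
  (D) [kg·m²·s⁻¹] · [s⁻¹] = kg·m²·s⁻²
  (E) C·V = s·A·J·C⁻¹ = kg·m²·s⁻²
All reduce to kg·m²·s⁻² except (B), which is kg·m²·s⁻²·K⁻¹.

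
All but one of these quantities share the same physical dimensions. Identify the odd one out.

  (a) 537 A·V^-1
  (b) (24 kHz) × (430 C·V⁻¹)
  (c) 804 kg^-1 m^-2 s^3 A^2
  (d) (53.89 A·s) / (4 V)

(d)

Work out the base dimensions of each:
  (a) A·V⁻¹ = A·(J·C⁻¹)⁻¹ = kg⁻¹·m⁻²·s³·A²
  (b) [s⁻¹] · [kg⁻¹·m⁻²·s⁴·A²] = kg⁻¹·m⁻²·s³·A²
  (c) kg⁻¹·m⁻²·s³·A²
  (d) [s·A] / [kg·m²·s⁻³·A⁻¹] = kg⁻¹·m⁻²·s⁴·A²
All reduce to kg⁻¹·m⁻²·s³·A² except (d), which is kg⁻¹·m⁻²·s⁴·A².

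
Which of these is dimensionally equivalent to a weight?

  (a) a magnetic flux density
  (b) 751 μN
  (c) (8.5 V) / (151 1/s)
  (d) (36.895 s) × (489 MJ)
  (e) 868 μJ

Reference: [weight] = kg·m·s⁻².
Each option:
  (a) [magnetic flux density] = kg·s⁻²·A⁻¹
  (b) N = kg·m·s⁻²  ← same
  (c) [kg·m²·s⁻³·A⁻¹] / [s⁻¹] = kg·m²·s⁻²·A⁻¹
  (d) [s] · [kg·m²·s⁻²] = kg·m²·s⁻¹
  (e) J = N·m = kg·m²·s⁻²
Only (b) matches kg·m·s⁻².

(b)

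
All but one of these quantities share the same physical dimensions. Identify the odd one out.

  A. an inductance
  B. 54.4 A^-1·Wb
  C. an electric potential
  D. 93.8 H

Reduce each to base SI dimensions:
  A. [inductance] = kg·m²·s⁻²·A⁻²
  B. Wb·A⁻¹ = V·s·A⁻¹ = kg·m²·s⁻²·A⁻²
  C. [electric potential] = kg·m²·s⁻³·A⁻¹
  D. H = V·s·A⁻¹ = kg·m²·s⁻²·A⁻²
All reduce to kg·m²·s⁻²·A⁻² except C., which is kg·m²·s⁻³·A⁻¹.

C.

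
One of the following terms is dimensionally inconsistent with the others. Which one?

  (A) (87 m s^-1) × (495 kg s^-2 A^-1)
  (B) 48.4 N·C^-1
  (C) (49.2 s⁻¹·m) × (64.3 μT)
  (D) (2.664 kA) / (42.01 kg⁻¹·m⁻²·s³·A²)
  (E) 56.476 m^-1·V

Work out the base dimensions of each:
  (A) [m·s⁻¹] · [kg·s⁻²·A⁻¹] = kg·m·s⁻³·A⁻¹
  (B) N·C⁻¹ = kg·m·s⁻²·(s·A)⁻¹ = kg·m·s⁻³·A⁻¹
  (C) [m·s⁻¹] · [kg·s⁻²·A⁻¹] = kg·m·s⁻³·A⁻¹
  (D) [A] / [kg⁻¹·m⁻²·s³·A²] = kg·m²·s⁻³·A⁻¹
  (E) V·m⁻¹ = J·C⁻¹·m⁻¹ = kg·m·s⁻³·A⁻¹
All reduce to kg·m·s⁻³·A⁻¹ except (D), which is kg·m²·s⁻³·A⁻¹.

(D)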